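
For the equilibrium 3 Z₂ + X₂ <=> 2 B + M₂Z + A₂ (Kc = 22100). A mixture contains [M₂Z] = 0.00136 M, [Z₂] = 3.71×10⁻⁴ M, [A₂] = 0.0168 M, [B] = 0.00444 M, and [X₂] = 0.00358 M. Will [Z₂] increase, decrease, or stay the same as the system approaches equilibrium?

decrease

Qc = [B]²·[M₂Z]·[A₂] / ([Z₂]³·[X₂]) = (0.00444)²·(0.00136)·(0.0168) / ((3.71×10⁻⁴)³·(0.00358)) = 2460
Qc = 2460 < Kc = 22100: net forward reaction.
Z₂ is a reactant, so it decreases.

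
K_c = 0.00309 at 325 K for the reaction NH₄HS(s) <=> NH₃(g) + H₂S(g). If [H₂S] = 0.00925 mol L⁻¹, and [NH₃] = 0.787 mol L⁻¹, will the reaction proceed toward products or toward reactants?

in the reverse direction

(NH₄HS is a pure solid — omitted from Q_c.)
Q_c = [NH₃]·[H₂S] = (0.787)·(0.00925) = 0.00728
Q_c = 0.00728 > K_c = 0.00309, so the reverse reaction proceeds.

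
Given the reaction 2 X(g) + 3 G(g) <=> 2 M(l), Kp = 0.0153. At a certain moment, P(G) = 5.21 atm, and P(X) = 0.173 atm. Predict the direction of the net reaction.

reverse (toward reactants)

(M is a pure liquid — omitted from Qp.)
Qp = 1 / (P(X)²·P(G)³) = 1 / ((0.173)²·(5.21)³) = 0.236
Qp = 0.236 > Kp = 0.0153, so the reverse reaction proceeds.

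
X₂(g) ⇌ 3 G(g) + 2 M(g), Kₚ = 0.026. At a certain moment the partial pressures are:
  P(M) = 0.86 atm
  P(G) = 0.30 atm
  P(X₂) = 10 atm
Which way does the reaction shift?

toward products

Qₚ = P(G)³·P(M)² / P(X₂) = (0.30)³·(0.86)² / (10) = 0.0020
Qₚ = 0.0020 < Kₚ = 0.026, so the forward reaction proceeds.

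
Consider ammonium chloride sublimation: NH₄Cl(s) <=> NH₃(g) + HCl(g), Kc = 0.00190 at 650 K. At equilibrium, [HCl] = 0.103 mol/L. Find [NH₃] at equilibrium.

(NH₄Cl is a pure solid — omitted from Kc.)
At equilibrium, Kc = [NH₃]·[HCl] = 0.00190.
([NH₃])·(0.103) = 0.00190
[NH₃] = 0.0184 mol/L

[NH₃] = 0.0184 mol/L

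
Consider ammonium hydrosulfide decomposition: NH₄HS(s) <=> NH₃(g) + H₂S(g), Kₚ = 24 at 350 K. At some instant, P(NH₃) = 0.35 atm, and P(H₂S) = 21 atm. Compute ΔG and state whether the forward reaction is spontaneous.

(NH₄HS is a pure solid — omitted from Qₚ.)
Qₚ = P(NH₃)·P(H₂S) = (0.35)·(21) = 7.35
ΔG = RT ln(Qₚ/Kₚ) = (8.314 J mol⁻¹ K⁻¹)(350 K) × ln(7.35/24)
   = (2.910 kJ/mol)(-1.183) = -3.44 kJ/mol
ΔG < 0, so the forward reaction is spontaneous (proceeds forward).

ΔG = -3.44 kJ/mol; the forward reaction is spontaneous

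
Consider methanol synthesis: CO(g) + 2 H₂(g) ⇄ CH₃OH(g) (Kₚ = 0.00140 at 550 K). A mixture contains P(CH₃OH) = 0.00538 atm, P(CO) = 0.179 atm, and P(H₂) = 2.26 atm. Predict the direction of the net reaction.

to the left

Qₚ = P(CH₃OH) / (P(CO)·P(H₂)²) = (0.00538) / ((0.179)·(2.26)²) = 0.00588
Qₚ = 0.00588 > Kₚ = 0.00140, so the reverse reaction proceeds.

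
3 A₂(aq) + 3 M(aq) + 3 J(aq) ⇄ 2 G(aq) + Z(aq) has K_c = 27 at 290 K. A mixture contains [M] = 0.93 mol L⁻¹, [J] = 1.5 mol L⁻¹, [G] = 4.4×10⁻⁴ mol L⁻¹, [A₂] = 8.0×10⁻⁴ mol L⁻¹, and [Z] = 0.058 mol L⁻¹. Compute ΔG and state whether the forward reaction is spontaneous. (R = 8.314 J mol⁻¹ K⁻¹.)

Q_c = [G]²·[Z] / ([A₂]³·[M]³·[J]³) = (4.4×10⁻⁴)²·(0.058) / ((8.0×10⁻⁴)³·(0.93)³·(1.5)³) = 8.08
ΔG = RT ln(Q_c/K_c) = (8.314 J mol⁻¹ K⁻¹)(290 K) × ln(8.08/27)
   = (2.411 kJ/mol)(-1.206) = -2.91 kJ/mol
ΔG < 0, so the forward reaction is spontaneous (proceeds forward).

ΔG = -2.91 kJ/mol; the forward reaction is spontaneous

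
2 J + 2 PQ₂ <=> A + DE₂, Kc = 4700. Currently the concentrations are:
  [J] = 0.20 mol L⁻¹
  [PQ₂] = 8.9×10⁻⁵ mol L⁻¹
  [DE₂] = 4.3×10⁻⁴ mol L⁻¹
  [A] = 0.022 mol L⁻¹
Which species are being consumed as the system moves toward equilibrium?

Qc = [A]·[DE₂] / ([J]²·[PQ₂]²) = (0.022)·(4.3×10⁻⁴) / ((0.20)²·(8.9×10⁻⁵)²) = 30000
Qc = 30000 > Kc = 4700: net reverse reaction.

A, DE₂ (products)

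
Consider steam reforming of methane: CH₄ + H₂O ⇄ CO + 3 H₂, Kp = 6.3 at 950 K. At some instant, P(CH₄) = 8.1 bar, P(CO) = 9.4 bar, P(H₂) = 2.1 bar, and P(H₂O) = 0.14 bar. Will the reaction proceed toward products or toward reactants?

Qp = P(CO)·P(H₂)³ / (P(CH₄)·P(H₂O)) = (9.4)·(2.1)³ / ((8.1)·(0.14)) = 77
Qp = 77 > Kp = 6.3, so the reverse reaction proceeds.

in the reverse direction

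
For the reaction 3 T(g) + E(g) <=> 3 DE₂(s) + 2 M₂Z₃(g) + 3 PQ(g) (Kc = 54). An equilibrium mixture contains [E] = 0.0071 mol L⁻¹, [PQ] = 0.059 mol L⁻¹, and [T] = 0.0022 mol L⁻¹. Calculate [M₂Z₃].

[M₂Z₃] = 0.0045 mol L⁻¹

(DE₂ is a pure solid — omitted from Kc.)
At equilibrium, Kc = [M₂Z₃]²·[PQ]³ / ([T]³·[E]) = 54.
([M₂Z₃])²·(0.059)³ / ((0.0022)³·(0.0071)) = 54
[M₂Z₃]² = 1.99×10⁻⁵ ⇒ [M₂Z₃] = 0.0045 mol L⁻¹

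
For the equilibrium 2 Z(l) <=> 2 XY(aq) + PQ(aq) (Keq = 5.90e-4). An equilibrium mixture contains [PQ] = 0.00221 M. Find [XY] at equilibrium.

[XY] = 0.517 M

(Z is a pure liquid — omitted from Keq.)
At equilibrium, Keq = [XY]²·[PQ] = 5.90e-4.
([XY])²·(0.00221) = 5.90e-4
[XY]² = 0.267 ⇒ [XY] = 0.517 M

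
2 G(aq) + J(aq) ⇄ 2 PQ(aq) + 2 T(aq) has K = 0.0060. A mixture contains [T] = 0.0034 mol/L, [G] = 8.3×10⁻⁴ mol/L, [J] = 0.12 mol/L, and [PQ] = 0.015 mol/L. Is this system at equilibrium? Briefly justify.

no; Q > K, reaction proceeds in reverse

Q = [PQ]²·[T]² / ([G]²·[J]) = (0.015)²·(0.0034)² / ((8.3×10⁻⁴)²·(0.12)) = 0.031
Q = 0.031 > K = 0.0060: net reverse reaction.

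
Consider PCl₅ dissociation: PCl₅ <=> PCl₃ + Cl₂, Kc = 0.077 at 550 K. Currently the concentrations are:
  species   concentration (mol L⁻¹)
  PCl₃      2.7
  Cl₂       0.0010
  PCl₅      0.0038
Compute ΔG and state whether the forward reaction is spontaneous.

Qc = [PCl₃]·[Cl₂] / [PCl₅] = (2.7)·(0.0010) / (0.0038) = 0.711
ΔG = RT ln(Qc/Kc) = (8.314 J mol⁻¹ K⁻¹)(550 K) × ln(0.711/0.077)
   = (4.573 kJ/mol)(2.223) = 10.2 kJ/mol
ΔG > 0, so the forward reaction is non-spontaneous (proceeds in reverse).

ΔG = 10.2 kJ/mol; the forward reaction is non-spontaneous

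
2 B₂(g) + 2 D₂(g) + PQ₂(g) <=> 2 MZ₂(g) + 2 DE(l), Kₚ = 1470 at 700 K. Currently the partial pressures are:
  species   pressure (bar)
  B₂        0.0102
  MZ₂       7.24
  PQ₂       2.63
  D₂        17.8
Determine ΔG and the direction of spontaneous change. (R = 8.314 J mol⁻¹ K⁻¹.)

ΔG = -5.17 kJ/mol; the forward reaction is spontaneous

(DE is a pure liquid — omitted from Qₚ.)
Qₚ = P(MZ₂)² / (P(B₂)²·P(D₂)²·P(PQ₂)) = (7.24)² / ((0.0102)²·(17.8)²·(2.63)) = 605
ΔG = RT ln(Qₚ/Kₚ) = (8.314 J mol⁻¹ K⁻¹)(700 K) × ln(605/1470)
   = (5.820 kJ/mol)(-0.8878) = -5.17 kJ/mol
ΔG < 0, so the forward reaction is spontaneous (proceeds forward).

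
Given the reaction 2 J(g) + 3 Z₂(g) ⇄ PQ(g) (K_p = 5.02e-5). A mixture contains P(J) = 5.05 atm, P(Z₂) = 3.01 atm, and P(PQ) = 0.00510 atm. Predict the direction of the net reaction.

in the forward direction

Q_p = P(PQ) / (P(J)²·P(Z₂)³) = (0.00510) / ((5.05)²·(3.01)³) = 7.33e-6
Q_p = 7.33e-6 < K_p = 5.02e-5, so the forward reaction proceeds.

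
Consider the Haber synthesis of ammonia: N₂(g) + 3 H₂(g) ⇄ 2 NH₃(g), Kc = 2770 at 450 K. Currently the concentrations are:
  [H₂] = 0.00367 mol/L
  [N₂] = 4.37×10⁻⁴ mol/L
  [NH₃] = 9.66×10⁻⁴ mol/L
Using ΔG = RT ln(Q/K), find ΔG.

Qc = [NH₃]² / ([N₂]·[H₂]³) = (9.66×10⁻⁴)² / ((4.37×10⁻⁴)·(0.00367)³) = 43200
ΔG = RT ln(Qc/Kc) = (8.314 J mol⁻¹ K⁻¹)(450 K) × ln(43200/2770)
   = (3.741 kJ/mol)(2.747) = 10.3 kJ/mol
ΔG > 0, so the forward reaction is non-spontaneous (proceeds in reverse).

ΔG = 10.3 kJ/mol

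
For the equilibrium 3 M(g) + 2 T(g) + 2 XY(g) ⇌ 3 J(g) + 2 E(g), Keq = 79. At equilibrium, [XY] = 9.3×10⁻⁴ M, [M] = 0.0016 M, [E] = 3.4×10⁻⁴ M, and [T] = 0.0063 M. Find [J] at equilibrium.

[J] = 4.6×10⁻⁴ M

At equilibrium, Keq = [J]³·[E]² / ([M]³·[T]²·[XY]²) = 79.
([J])³·(3.4×10⁻⁴)² / ((0.0016)³·(0.0063)²·(9.3×10⁻⁴)²) = 79
[J]³ = 9.61×10⁻¹¹ ⇒ [J] = 4.6×10⁻⁴ M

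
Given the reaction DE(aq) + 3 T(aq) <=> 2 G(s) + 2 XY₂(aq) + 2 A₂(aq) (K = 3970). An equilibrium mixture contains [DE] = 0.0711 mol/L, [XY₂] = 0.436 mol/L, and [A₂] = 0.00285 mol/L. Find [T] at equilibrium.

[T] = 0.00176 mol/L

(G is a pure solid — omitted from K.)
At equilibrium, K = [XY₂]²·[A₂]² / ([DE]·[T]³) = 3970.
(0.436)²·(0.00285)² / ((0.0711)·([T])³) = 3970
[T]³ = 5.47×10⁻⁹ ⇒ [T] = 0.00176 mol/L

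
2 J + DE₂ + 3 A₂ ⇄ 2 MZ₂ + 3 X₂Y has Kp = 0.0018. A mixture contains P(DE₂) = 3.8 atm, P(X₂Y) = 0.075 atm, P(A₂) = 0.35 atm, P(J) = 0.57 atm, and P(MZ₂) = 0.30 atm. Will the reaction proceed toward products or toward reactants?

Qp = P(MZ₂)²·P(X₂Y)³ / (P(J)²·P(DE₂)·P(A₂)³) = (0.30)²·(0.075)³ / ((0.57)²·(3.8)·(0.35)³) = 7.2×10⁻⁴
Qp = 7.2×10⁻⁴ < Kp = 0.0018, so the forward reaction proceeds.

forward (toward products)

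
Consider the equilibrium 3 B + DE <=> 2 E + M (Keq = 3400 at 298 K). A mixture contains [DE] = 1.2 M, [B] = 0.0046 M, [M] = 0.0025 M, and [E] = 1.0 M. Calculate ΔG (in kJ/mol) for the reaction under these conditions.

ΔG = 4.56 kJ/mol

Q = [E]²·[M] / ([B]³·[DE]) = (1.0)²·(0.0025) / ((0.0046)³·(1.2)) = 21400
ΔG = RT ln(Q/Keq) = (8.314 J mol⁻¹ K⁻¹)(298 K) × ln(21400/3400)
   = (2.478 kJ/mol)(1.840) = 4.56 kJ/mol
ΔG > 0, so the forward reaction is non-spontaneous (proceeds in reverse).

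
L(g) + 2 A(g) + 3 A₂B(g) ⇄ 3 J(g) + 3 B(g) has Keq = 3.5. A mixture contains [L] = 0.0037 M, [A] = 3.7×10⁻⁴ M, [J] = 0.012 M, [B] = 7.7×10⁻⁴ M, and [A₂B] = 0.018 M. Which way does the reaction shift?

Q = [J]³·[B]³ / ([L]·[A]²·[A₂B]³) = (0.012)³·(7.7×10⁻⁴)³ / ((0.0037)·(3.7×10⁻⁴)²·(0.018)³) = 0.27
Q = 0.27 < Keq = 3.5, so the forward reaction proceeds.

in the forward direction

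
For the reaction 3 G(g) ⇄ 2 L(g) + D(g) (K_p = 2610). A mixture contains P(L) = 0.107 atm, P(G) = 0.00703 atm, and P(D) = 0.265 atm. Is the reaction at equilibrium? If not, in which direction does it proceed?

Q_p = P(L)²·P(D) / P(G)³ = (0.107)²·(0.265) / (0.00703)³ = 8730
Q_p = 8730 > K_p = 2610, so the reverse reaction proceeds.

reverse (toward reactants)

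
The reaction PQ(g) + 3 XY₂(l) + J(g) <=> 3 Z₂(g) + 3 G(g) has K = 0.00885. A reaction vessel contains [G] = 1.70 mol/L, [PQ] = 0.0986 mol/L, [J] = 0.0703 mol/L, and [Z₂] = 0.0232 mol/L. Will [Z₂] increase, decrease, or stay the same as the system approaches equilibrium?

(XY₂ is a pure liquid — omitted from Q.)
Q = [Z₂]³·[G]³ / ([PQ]·[J]) = (0.0232)³·(1.70)³ / ((0.0986)·(0.0703)) = 0.00885
Q = 0.00885 = K; the system is at equilibrium.

stay the same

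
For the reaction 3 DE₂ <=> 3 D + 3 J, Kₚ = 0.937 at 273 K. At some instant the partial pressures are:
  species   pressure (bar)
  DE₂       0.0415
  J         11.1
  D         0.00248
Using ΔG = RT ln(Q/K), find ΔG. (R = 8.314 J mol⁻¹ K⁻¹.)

ΔG = -2.65 kJ/mol

Qₚ = P(D)³·P(J)³ / P(DE₂)³ = (0.00248)³·(11.1)³ / (0.0415)³ = 0.292
ΔG = RT ln(Qₚ/Kₚ) = (8.314 J mol⁻¹ K⁻¹)(273 K) × ln(0.292/0.937)
   = (2.270 kJ/mol)(-1.166) = -2.65 kJ/mol
ΔG < 0, so the forward reaction is spontaneous (proceeds forward).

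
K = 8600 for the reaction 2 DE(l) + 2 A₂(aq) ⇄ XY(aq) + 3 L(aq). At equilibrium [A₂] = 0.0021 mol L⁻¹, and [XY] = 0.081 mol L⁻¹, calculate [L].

(DE is a pure liquid — omitted from K.)
At equilibrium, K = [XY]·[L]³ / [A₂]² = 8600.
(0.081)·([L])³ / (0.0021)² = 8600
[L]³ = 0.468 ⇒ [L] = 0.78 mol L⁻¹

[L] = 0.78 mol L⁻¹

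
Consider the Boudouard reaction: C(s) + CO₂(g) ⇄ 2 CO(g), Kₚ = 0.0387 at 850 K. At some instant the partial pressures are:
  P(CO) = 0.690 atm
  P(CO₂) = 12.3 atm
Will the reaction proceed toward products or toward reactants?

neither direction; the system is at equilibrium

(C is a pure solid — omitted from Qₚ.)
Qₚ = P(CO)² / P(CO₂) = (0.690)² / (12.3) = 0.0387
Qₚ = 0.0387 = Kₚ, so the system is already at equilibrium.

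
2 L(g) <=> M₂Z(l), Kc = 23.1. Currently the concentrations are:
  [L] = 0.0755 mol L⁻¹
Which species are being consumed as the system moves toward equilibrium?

(M₂Z is a pure liquid — omitted from Qc.)
Qc = 1 / [L]² = 1 / (0.0755)² = 175
Qc = 175 > Kc = 23.1: net reverse reaction.

M₂Z (products)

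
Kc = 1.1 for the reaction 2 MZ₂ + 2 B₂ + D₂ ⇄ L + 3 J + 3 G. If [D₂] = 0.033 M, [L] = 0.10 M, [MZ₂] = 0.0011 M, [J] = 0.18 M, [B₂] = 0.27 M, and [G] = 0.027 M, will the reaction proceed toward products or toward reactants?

in the reverse direction

Qc = [L]·[J]³·[G]³ / ([MZ₂]²·[B₂]²·[D₂]) = (0.10)·(0.18)³·(0.027)³ / ((0.0011)²·(0.27)²·(0.033)) = 3.9
Qc = 3.9 > Kc = 1.1, so the reverse reaction proceeds.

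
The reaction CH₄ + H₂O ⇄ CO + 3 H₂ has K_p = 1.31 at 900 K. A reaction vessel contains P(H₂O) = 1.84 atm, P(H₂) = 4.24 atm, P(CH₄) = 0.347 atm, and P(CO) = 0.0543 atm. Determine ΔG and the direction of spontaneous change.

ΔG = 12.0 kJ/mol; the forward reaction is non-spontaneous

Q_p = P(CO)·P(H₂)³ / (P(CH₄)·P(H₂O)) = (0.0543)·(4.24)³ / ((0.347)·(1.84)) = 6.48
ΔG = RT ln(Q_p/K_p) = (8.314 J mol⁻¹ K⁻¹)(900 K) × ln(6.48/1.31)
   = (7.483 kJ/mol)(1.599) = 12.0 kJ/mol
ΔG > 0, so the forward reaction is non-spontaneous (proceeds in reverse).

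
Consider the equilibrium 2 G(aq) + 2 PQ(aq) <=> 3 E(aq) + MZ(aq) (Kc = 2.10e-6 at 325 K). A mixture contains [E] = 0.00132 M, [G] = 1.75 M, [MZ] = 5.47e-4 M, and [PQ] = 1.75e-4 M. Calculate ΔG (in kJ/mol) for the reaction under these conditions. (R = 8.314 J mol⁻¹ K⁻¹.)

ΔG = 5.01 kJ/mol

Qc = [E]³·[MZ] / ([G]²·[PQ]²) = (0.00132)³·(5.47e-4) / ((1.75)²·(1.75e-4)²) = 1.34e-5
ΔG = RT ln(Qc/Kc) = (8.314 J mol⁻¹ K⁻¹)(325 K) × ln(1.34e-5/2.10e-6)
   = (2.702 kJ/mol)(1.853) = 5.01 kJ/mol
ΔG > 0, so the forward reaction is non-spontaneous (proceeds in reverse).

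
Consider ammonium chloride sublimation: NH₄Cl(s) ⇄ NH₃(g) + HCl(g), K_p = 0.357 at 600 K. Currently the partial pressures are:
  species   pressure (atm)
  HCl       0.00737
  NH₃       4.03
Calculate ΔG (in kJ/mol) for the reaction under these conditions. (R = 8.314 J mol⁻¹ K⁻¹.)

ΔG = -12.4 kJ/mol

(NH₄Cl is a pure solid — omitted from Q_p.)
Q_p = P(NH₃)·P(HCl) = (4.03)·(0.00737) = 0.0297
ΔG = RT ln(Q_p/K_p) = (8.314 J mol⁻¹ K⁻¹)(600 K) × ln(0.0297/0.357)
   = (4.988 kJ/mol)(-2.487) = -12.4 kJ/mol
ΔG < 0, so the forward reaction is spontaneous (proceeds forward).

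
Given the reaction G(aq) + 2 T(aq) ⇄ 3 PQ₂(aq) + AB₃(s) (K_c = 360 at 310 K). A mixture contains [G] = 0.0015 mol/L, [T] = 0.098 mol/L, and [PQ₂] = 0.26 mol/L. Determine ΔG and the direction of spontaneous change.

(AB₃ is a pure solid — omitted from Q_c.)
Q_c = [PQ₂]³ / ([G]·[T]²) = (0.26)³ / ((0.0015)·(0.098)²) = 1220
ΔG = RT ln(Q_c/K_c) = (8.314 J mol⁻¹ K⁻¹)(310 K) × ln(1220/360)
   = (2.577 kJ/mol)(1.221) = 3.15 kJ/mol
ΔG > 0, so the forward reaction is non-spontaneous (proceeds in reverse).

ΔG = 3.15 kJ/mol; the forward reaction is non-spontaneous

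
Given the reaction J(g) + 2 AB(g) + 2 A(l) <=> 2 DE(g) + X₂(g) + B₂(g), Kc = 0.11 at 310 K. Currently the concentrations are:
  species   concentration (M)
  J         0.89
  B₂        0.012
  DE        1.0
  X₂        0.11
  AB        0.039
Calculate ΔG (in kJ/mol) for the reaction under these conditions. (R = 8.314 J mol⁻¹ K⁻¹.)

(A is a pure liquid — omitted from Qc.)
Qc = [DE]²·[X₂]·[B₂] / ([J]·[AB]²) = (1.0)²·(0.11)·(0.012) / ((0.89)·(0.039)²) = 0.975
ΔG = RT ln(Qc/Kc) = (8.314 J mol⁻¹ K⁻¹)(310 K) × ln(0.975/0.11)
   = (2.577 kJ/mol)(2.182) = 5.62 kJ/mol
ΔG > 0, so the forward reaction is non-spontaneous (proceeds in reverse).

ΔG = 5.62 kJ/mol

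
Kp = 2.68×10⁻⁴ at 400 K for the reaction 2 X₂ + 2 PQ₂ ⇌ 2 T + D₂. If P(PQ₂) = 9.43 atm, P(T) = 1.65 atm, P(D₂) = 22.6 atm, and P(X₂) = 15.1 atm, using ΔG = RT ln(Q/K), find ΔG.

Qp = P(T)²·P(D₂) / (P(X₂)²·P(PQ₂)²) = (1.65)²·(22.6) / ((15.1)²·(9.43)²) = 0.00303
ΔG = RT ln(Qp/Kp) = (8.314 J mol⁻¹ K⁻¹)(400 K) × ln(0.00303/2.68×10⁻⁴)
   = (3.326 kJ/mol)(2.425) = 8.07 kJ/mol
ΔG > 0, so the forward reaction is non-spontaneous (proceeds in reverse).

ΔG = 8.07 kJ/mol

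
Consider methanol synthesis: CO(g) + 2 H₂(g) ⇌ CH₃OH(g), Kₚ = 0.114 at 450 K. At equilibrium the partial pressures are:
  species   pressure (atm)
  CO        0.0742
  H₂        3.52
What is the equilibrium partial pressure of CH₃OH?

P(CH₃OH) = 0.105 atm

At equilibrium, Kₚ = P(CH₃OH) / (P(CO)·P(H₂)²) = 0.114.
(P(CH₃OH)) / ((0.0742)·(3.52)²) = 0.114
P(CH₃OH) = 0.105 atm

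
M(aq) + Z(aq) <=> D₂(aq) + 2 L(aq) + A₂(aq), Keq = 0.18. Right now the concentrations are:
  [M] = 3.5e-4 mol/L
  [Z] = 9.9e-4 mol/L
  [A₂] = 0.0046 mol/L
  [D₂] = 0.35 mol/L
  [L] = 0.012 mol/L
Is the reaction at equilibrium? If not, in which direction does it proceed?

toward reactants

Q = [D₂]·[L]²·[A₂] / ([M]·[Z]) = (0.35)·(0.012)²·(0.0046) / ((3.5e-4)·(9.9e-4)) = 0.67
Q = 0.67 > Keq = 0.18, so the reverse reaction proceeds.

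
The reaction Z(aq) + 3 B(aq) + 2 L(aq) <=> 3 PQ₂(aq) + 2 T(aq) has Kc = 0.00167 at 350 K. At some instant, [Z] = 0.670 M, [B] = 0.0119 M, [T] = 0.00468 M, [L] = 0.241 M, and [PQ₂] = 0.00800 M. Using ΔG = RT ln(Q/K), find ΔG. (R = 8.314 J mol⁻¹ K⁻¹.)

ΔG = -6.63 kJ/mol

Qc = [PQ₂]³·[T]² / ([Z]·[B]³·[L]²) = (0.00800)³·(0.00468)² / ((0.670)·(0.0119)³·(0.241)²) = 1.71e-4
ΔG = RT ln(Qc/Kc) = (8.314 J mol⁻¹ K⁻¹)(350 K) × ln(1.71e-4/0.00167)
   = (2.910 kJ/mol)(-2.279) = -6.63 kJ/mol
ΔG < 0, so the forward reaction is spontaneous (proceeds forward).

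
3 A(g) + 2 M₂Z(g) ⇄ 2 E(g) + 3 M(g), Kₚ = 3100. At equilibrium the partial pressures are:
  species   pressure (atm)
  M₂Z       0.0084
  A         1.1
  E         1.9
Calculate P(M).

P(M) = 0.43 atm

At equilibrium, Kₚ = P(E)²·P(M)³ / (P(A)³·P(M₂Z)²) = 3100.
(1.9)²·(P(M))³ / ((1.1)³·(0.0084)²) = 3100
P(M)³ = 0.0806 ⇒ P(M) = 0.43 atm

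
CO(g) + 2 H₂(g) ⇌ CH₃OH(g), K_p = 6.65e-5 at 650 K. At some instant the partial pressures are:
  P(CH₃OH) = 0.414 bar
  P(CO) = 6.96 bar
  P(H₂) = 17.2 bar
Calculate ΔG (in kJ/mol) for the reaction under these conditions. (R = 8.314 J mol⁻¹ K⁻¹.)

Q_p = P(CH₃OH) / (P(CO)·P(H₂)²) = (0.414) / ((6.96)·(17.2)²) = 2.01e-4
ΔG = RT ln(Q_p/K_p) = (8.314 J mol⁻¹ K⁻¹)(650 K) × ln(2.01e-4/6.65e-5)
   = (5.404 kJ/mol)(1.106) = 5.98 kJ/mol
ΔG > 0, so the forward reaction is non-spontaneous (proceeds in reverse).

ΔG = 5.98 kJ/mol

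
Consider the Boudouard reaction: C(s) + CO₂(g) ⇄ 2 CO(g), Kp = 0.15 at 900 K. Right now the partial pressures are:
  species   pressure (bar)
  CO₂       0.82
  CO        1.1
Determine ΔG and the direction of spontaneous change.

(C is a pure solid — omitted from Qp.)
Qp = P(CO)² / P(CO₂) = (1.1)² / (0.82) = 1.48
ΔG = RT ln(Qp/Kp) = (8.314 J mol⁻¹ K⁻¹)(900 K) × ln(1.48/0.15)
   = (7.483 kJ/mol)(2.289) = 17.1 kJ/mol
ΔG > 0, so the forward reaction is non-spontaneous (proceeds in reverse).

ΔG = 17.1 kJ/mol; the forward reaction is non-spontaneous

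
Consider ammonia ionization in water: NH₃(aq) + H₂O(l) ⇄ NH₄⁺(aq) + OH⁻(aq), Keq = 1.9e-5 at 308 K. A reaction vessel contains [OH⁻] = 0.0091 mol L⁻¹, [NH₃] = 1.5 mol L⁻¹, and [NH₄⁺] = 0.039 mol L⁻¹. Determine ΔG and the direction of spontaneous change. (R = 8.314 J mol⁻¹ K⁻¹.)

(H₂O is a pure liquid — omitted from Q.)
Q = [NH₄⁺]·[OH⁻] / [NH₃] = (0.039)·(0.0091) / (1.5) = 2.37e-4
ΔG = RT ln(Q/Keq) = (8.314 J mol⁻¹ K⁻¹)(308 K) × ln(2.37e-4/1.9e-5)
   = (2.561 kJ/mol)(2.524) = 6.46 kJ/mol
ΔG > 0, so the forward reaction is non-spontaneous (proceeds in reverse).

ΔG = 6.46 kJ/mol; the forward reaction is non-spontaneous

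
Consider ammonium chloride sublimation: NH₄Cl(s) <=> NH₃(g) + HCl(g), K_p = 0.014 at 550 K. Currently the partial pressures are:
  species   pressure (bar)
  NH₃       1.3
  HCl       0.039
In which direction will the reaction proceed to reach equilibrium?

reverse (toward reactants)

(NH₄Cl is a pure solid — omitted from Q_p.)
Q_p = P(NH₃)·P(HCl) = (1.3)·(0.039) = 0.051
Q_p = 0.051 > K_p = 0.014, so the reverse reaction proceeds.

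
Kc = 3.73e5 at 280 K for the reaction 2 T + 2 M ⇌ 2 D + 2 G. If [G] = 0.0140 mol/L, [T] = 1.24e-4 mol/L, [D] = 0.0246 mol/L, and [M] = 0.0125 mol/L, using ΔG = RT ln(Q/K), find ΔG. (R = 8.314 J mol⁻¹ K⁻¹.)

ΔG = -4.71 kJ/mol

Qc = [D]²·[G]² / ([T]²·[M]²) = (0.0246)²·(0.0140)² / ((1.24e-4)²·(0.0125)²) = 49400
ΔG = RT ln(Qc/Kc) = (8.314 J mol⁻¹ K⁻¹)(280 K) × ln(49400/3.73e5)
   = (2.328 kJ/mol)(-2.022) = -4.71 kJ/mol
ΔG < 0, so the forward reaction is spontaneous (proceeds forward).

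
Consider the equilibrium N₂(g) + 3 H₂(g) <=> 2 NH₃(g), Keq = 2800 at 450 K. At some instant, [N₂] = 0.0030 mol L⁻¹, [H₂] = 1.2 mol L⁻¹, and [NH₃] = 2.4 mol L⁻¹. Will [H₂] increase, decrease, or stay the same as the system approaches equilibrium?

decrease

Q = [NH₃]² / ([N₂]·[H₂]³) = (2.4)² / ((0.0030)·(1.2)³) = 1100
Q = 1100 < Keq = 2800: net forward reaction.
H₂ is a reactant, so it decreases.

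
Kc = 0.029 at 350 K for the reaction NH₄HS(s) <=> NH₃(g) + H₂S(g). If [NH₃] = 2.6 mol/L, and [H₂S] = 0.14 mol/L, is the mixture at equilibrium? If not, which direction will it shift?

no; Q > K, reaction proceeds in reverse

(NH₄HS is a pure solid — omitted from Qc.)
Qc = [NH₃]·[H₂S] = (2.6)·(0.14) = 0.36
Qc = 0.36 > Kc = 0.029: net reverse reaction.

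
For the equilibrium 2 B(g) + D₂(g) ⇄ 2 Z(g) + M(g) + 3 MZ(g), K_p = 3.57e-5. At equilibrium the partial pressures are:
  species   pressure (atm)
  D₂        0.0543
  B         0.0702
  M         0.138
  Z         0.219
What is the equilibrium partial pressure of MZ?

At equilibrium, K_p = P(Z)²·P(M)·P(MZ)³ / (P(B)²·P(D₂)) = 3.57e-5.
(0.219)²·(0.138)·(P(MZ))³ / ((0.0702)²·(0.0543)) = 3.57e-5
P(MZ)³ = 1.44e-6 ⇒ P(MZ) = 0.0113 atm

P(MZ) = 0.0113 atm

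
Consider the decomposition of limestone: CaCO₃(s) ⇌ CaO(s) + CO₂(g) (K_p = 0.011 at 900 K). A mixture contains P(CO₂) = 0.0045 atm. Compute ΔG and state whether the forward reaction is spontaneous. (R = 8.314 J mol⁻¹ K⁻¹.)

(CaCO₃, CaO are pure solids — omitted from Q_p.)
Q_p = P(CO₂) = 0.00450
ΔG = RT ln(Q_p/K_p) = (8.314 J mol⁻¹ K⁻¹)(900 K) × ln(0.00450/0.011)
   = (7.483 kJ/mol)(-0.8938) = -6.69 kJ/mol
ΔG < 0, so the forward reaction is spontaneous (proceeds forward).

ΔG = -6.69 kJ/mol; the forward reaction is spontaneous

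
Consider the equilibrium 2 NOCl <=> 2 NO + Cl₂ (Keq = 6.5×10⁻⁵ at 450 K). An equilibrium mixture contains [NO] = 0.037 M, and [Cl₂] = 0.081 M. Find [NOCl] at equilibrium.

[NOCl] = 1.3 M

At equilibrium, Keq = [NO]²·[Cl₂] / [NOCl]² = 6.5×10⁻⁵.
(0.037)²·(0.081) / ([NOCl])² = 6.5×10⁻⁵
[NOCl]² = 1.71 ⇒ [NOCl] = 1.3 M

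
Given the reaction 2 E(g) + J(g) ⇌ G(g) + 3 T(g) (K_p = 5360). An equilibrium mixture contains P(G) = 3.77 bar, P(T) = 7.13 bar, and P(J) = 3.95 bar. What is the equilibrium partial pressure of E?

At equilibrium, K_p = P(G)·P(T)³ / (P(E)²·P(J)) = 5360.
(3.77)·(7.13)³ / ((P(E))²·(3.95)) = 5360
P(E)² = 0.0645 ⇒ P(E) = 0.254 bar

P(E) = 0.254 bar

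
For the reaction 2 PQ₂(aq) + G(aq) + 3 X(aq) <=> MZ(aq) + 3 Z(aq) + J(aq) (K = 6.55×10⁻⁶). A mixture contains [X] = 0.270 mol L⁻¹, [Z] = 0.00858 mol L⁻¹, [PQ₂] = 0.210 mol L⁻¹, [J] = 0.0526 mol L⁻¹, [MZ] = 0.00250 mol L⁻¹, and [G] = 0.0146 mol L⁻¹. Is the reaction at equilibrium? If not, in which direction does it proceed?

neither direction; the system is at equilibrium

Q = [MZ]·[Z]³·[J] / ([PQ₂]²·[G]·[X]³) = (0.00250)·(0.00858)³·(0.0526) / ((0.210)²·(0.0146)·(0.270)³) = 6.55×10⁻⁶
Q = 6.55×10⁻⁶ = K, so the system is already at equilibrium.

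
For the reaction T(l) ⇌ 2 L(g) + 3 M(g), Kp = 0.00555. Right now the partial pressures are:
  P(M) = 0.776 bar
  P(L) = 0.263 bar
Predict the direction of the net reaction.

(T is a pure liquid — omitted from Qp.)
Qp = P(L)²·P(M)³ = (0.263)²·(0.776)³ = 0.0323
Qp = 0.0323 > Kp = 0.00555, so the reverse reaction proceeds.

toward reactants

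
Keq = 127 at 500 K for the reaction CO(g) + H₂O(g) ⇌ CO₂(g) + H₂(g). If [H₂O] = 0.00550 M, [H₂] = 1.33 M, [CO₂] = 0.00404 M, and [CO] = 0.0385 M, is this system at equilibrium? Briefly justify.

Q = [CO₂]·[H₂] / ([CO]·[H₂O]) = (0.00404)·(1.33) / ((0.0385)·(0.00550)) = 25.4
Q = 25.4 < Keq = 127: net forward reaction.

no; Q < K, reaction proceeds forward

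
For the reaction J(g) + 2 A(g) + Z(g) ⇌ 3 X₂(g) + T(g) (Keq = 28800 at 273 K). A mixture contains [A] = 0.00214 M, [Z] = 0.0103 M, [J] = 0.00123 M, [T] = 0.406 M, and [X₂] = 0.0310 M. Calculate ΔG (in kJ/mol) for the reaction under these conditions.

ΔG = 4.49 kJ/mol

Q = [X₂]³·[T] / ([J]·[A]²·[Z]) = (0.0310)³·(0.406) / ((0.00123)·(0.00214)²·(0.0103)) = 2.08×10⁵
ΔG = RT ln(Q/Keq) = (8.314 J mol⁻¹ K⁻¹)(273 K) × ln(2.08×10⁵/28800)
   = (2.270 kJ/mol)(1.977) = 4.49 kJ/mol
ΔG > 0, so the forward reaction is non-spontaneous (proceeds in reverse).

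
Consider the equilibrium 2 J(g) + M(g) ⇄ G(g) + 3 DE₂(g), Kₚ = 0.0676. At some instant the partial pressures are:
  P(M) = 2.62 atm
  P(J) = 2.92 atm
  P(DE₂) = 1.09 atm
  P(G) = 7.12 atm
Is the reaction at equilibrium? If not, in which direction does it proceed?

Qₚ = P(G)·P(DE₂)³ / (P(J)²·P(M)) = (7.12)·(1.09)³ / ((2.92)²·(2.62)) = 0.413
Qₚ = 0.413 > Kₚ = 0.0676, so the reverse reaction proceeds.

reverse (toward reactants)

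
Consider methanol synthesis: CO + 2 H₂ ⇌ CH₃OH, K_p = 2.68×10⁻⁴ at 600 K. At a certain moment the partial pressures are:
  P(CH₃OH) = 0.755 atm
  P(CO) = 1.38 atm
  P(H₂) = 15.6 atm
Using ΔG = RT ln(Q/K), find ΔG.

Q_p = P(CH₃OH) / (P(CO)·P(H₂)²) = (0.755) / ((1.38)·(15.6)²) = 0.00225
ΔG = RT ln(Q_p/K_p) = (8.314 J mol⁻¹ K⁻¹)(600 K) × ln(0.00225/2.68×10⁻⁴)
   = (4.988 kJ/mol)(2.128) = 10.6 kJ/mol
ΔG > 0, so the forward reaction is non-spontaneous (proceeds in reverse).

ΔG = 10.6 kJ/mol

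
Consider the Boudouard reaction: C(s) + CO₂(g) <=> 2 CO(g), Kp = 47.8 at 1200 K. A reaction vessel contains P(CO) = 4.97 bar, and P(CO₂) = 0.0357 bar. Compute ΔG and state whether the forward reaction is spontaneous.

ΔG = 26.7 kJ/mol; the forward reaction is non-spontaneous

(C is a pure solid — omitted from Qp.)
Qp = P(CO)² / P(CO₂) = (4.97)² / (0.0357) = 692
ΔG = RT ln(Qp/Kp) = (8.314 J mol⁻¹ K⁻¹)(1200 K) × ln(692/47.8)
   = (9.977 kJ/mol)(2.673) = 26.7 kJ/mol
ΔG > 0, so the forward reaction is non-spontaneous (proceeds in reverse).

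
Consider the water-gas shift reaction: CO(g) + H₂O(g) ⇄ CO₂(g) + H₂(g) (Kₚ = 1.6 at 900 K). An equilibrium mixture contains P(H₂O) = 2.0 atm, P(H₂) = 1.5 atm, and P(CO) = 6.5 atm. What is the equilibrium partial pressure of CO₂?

P(CO₂) = 14 atm

At equilibrium, Kₚ = P(CO₂)·P(H₂) / (P(CO)·P(H₂O)) = 1.6.
(P(CO₂))·(1.5) / ((6.5)·(2.0)) = 1.6
P(CO₂) = 13.9 = 14 atm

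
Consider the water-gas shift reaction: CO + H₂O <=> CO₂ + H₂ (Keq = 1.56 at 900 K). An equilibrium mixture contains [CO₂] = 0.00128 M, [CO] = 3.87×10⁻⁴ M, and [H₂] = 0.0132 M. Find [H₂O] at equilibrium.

[H₂O] = 0.0280 M

At equilibrium, Keq = [CO₂]·[H₂] / ([CO]·[H₂O]) = 1.56.
(0.00128)·(0.0132) / ((3.87×10⁻⁴)·([H₂O])) = 1.56
[H₂O] = 0.0280 M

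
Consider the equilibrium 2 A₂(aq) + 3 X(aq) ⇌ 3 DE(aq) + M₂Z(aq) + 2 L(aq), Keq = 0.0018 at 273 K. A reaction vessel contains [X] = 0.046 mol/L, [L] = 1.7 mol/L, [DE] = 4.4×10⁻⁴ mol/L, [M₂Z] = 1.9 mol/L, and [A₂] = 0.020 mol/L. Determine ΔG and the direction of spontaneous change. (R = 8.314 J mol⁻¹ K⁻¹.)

Q = [DE]³·[M₂Z]·[L]² / ([A₂]²·[X]³) = (4.4×10⁻⁴)³·(1.9)·(1.7)² / ((0.020)²·(0.046)³) = 0.0120
ΔG = RT ln(Q/Keq) = (8.314 J mol⁻¹ K⁻¹)(273 K) × ln(0.0120/0.0018)
   = (2.270 kJ/mol)(1.897) = 4.31 kJ/mol
ΔG > 0, so the forward reaction is non-spontaneous (proceeds in reverse).

ΔG = 4.31 kJ/mol; the forward reaction is non-spontaneous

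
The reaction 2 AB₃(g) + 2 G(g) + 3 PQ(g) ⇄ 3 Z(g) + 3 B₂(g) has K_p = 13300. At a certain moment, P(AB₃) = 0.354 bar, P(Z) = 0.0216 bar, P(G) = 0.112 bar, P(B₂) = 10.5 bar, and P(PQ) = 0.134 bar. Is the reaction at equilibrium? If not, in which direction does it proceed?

to the right

Q_p = P(Z)³·P(B₂)³ / (P(AB₃)²·P(G)²·P(PQ)³) = (0.0216)³·(10.5)³ / ((0.354)²·(0.112)²·(0.134)³) = 3080
Q_p = 3080 < K_p = 13300, so the forward reaction proceeds.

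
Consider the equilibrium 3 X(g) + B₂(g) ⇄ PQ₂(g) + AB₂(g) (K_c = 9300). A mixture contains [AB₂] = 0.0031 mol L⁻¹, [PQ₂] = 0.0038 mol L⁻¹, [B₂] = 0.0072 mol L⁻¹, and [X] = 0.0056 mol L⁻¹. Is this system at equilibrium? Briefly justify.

Q_c = [PQ₂]·[AB₂] / ([X]³·[B₂]) = (0.0038)·(0.0031) / ((0.0056)³·(0.0072)) = 9300
Q_c = 9300 = K_c; the system is at equilibrium.

yes, at equilibrium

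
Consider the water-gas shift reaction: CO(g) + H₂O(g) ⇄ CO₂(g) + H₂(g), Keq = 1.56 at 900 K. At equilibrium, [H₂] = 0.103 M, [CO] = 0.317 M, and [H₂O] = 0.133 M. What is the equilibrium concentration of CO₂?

[CO₂] = 0.639 M

At equilibrium, Keq = [CO₂]·[H₂] / ([CO]·[H₂O]) = 1.56.
([CO₂])·(0.103) / ((0.317)·(0.133)) = 1.56
[CO₂] = 0.639 M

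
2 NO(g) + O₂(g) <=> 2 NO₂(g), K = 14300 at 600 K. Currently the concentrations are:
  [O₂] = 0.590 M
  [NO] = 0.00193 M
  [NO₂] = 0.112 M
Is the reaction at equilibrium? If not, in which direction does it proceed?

toward products

Q = [NO₂]² / ([NO]²·[O₂]) = (0.112)² / ((0.00193)²·(0.590)) = 5710
Q = 5710 < K = 14300, so the forward reaction proceeds.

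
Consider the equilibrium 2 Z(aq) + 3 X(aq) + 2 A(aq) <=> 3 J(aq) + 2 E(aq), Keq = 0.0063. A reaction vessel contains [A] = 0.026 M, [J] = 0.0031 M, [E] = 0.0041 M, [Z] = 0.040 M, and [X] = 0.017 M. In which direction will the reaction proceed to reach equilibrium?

toward reactants

Q = [J]³·[E]² / ([Z]²·[X]³·[A]²) = (0.0031)³·(0.0041)² / ((0.040)²·(0.017)³·(0.026)²) = 0.094
Q = 0.094 > Keq = 0.0063, so the reverse reaction proceeds.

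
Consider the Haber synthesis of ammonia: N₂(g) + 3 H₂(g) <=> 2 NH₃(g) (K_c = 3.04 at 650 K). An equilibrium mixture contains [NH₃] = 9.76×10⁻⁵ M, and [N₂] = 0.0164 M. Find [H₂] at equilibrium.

At equilibrium, K_c = [NH₃]² / ([N₂]·[H₂]³) = 3.04.
(9.76×10⁻⁵)² / ((0.0164)·([H₂])³) = 3.04
[H₂]³ = 1.91×10⁻⁷ ⇒ [H₂] = 0.00576 M

[H₂] = 0.00576 M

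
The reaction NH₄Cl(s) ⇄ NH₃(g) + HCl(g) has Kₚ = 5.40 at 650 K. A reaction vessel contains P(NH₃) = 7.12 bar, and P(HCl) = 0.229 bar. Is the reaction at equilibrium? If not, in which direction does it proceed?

toward products

(NH₄Cl is a pure solid — omitted from Qₚ.)
Qₚ = P(NH₃)·P(HCl) = (7.12)·(0.229) = 1.63
Qₚ = 1.63 < Kₚ = 5.40, so the forward reaction proceeds.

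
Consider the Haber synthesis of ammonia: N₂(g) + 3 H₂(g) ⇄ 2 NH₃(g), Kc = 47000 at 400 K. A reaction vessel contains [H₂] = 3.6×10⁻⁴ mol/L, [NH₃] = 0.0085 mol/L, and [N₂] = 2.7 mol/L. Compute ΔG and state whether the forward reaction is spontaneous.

ΔG = 8.32 kJ/mol; the forward reaction is non-spontaneous

Qc = [NH₃]² / ([N₂]·[H₂]³) = (0.0085)² / ((2.7)·(3.6×10⁻⁴)³) = 5.74×10⁵
ΔG = RT ln(Qc/Kc) = (8.314 J mol⁻¹ K⁻¹)(400 K) × ln(5.74×10⁵/47000)
   = (3.326 kJ/mol)(2.502) = 8.32 kJ/mol
ΔG > 0, so the forward reaction is non-spontaneous (proceeds in reverse).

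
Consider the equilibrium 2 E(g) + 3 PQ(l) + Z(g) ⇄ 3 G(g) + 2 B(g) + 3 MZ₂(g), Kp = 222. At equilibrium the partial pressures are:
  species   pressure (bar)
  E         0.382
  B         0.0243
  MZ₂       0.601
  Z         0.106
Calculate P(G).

P(G) = 29.9 bar

(PQ is a pure liquid — omitted from Kp.)
At equilibrium, Kp = P(G)³·P(B)²·P(MZ₂)³ / (P(E)²·P(Z)) = 222.
(P(G))³·(0.0243)²·(0.601)³ / ((0.382)²·(0.106)) = 222
P(G)³ = 26800 ⇒ P(G) = 29.9 bar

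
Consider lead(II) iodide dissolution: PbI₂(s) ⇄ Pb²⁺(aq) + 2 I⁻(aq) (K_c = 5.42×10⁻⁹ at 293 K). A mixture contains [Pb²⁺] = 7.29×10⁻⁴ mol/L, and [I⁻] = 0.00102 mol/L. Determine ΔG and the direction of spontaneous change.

(PbI₂ is a pure solid — omitted from Q_c.)
Q_c = [Pb²⁺]·[I⁻]² = (7.29×10⁻⁴)·(0.00102)² = 7.58×10⁻¹⁰
ΔG = RT ln(Q_c/K_c) = (8.314 J mol⁻¹ K⁻¹)(293 K) × ln(7.58×10⁻¹⁰/5.42×10⁻⁹)
   = (2.436 kJ/mol)(-1.967) = -4.79 kJ/mol
ΔG < 0, so the forward reaction is spontaneous (proceeds forward).

ΔG = -4.79 kJ/mol; the forward reaction is spontaneous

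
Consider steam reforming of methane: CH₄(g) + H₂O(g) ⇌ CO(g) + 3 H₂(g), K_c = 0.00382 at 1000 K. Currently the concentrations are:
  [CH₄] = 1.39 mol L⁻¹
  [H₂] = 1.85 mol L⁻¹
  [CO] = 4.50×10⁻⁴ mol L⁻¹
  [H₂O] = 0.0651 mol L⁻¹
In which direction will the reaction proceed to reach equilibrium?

to the left

Q_c = [CO]·[H₂]³ / ([CH₄]·[H₂O]) = (4.50×10⁻⁴)·(1.85)³ / ((1.39)·(0.0651)) = 0.0315
Q_c = 0.0315 > K_c = 0.00382, so the reverse reaction proceeds.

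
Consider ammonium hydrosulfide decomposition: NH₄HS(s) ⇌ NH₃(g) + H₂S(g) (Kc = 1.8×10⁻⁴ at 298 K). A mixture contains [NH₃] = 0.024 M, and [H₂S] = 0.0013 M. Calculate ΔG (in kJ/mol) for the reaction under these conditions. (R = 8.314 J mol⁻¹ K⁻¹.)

(NH₄HS is a pure solid — omitted from Qc.)
Qc = [NH₃]·[H₂S] = (0.024)·(0.0013) = 3.12×10⁻⁵
ΔG = RT ln(Qc/Kc) = (8.314 J mol⁻¹ K⁻¹)(298 K) × ln(3.12×10⁻⁵/1.8×10⁻⁴)
   = (2.478 kJ/mol)(-1.753) = -4.34 kJ/mol
ΔG < 0, so the forward reaction is spontaneous (proceeds forward).

ΔG = -4.34 kJ/mol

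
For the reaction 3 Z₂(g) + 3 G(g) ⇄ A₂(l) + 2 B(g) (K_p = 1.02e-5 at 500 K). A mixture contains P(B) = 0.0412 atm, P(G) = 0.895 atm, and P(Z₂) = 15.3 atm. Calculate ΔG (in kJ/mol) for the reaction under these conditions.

ΔG = -11.4 kJ/mol

(A₂ is a pure liquid — omitted from Q_p.)
Q_p = P(B)² / (P(Z₂)³·P(G)³) = (0.0412)² / ((15.3)³·(0.895)³) = 6.61e-7
ΔG = RT ln(Q_p/K_p) = (8.314 J mol⁻¹ K⁻¹)(500 K) × ln(6.61e-7/1.02e-5)
   = (4.157 kJ/mol)(-2.736) = -11.4 kJ/mol
ΔG < 0, so the forward reaction is spontaneous (proceeds forward).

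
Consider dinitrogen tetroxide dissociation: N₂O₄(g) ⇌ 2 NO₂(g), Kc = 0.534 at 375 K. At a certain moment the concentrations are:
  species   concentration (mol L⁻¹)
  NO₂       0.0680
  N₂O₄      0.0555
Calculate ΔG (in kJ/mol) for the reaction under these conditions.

ΔG = -5.79 kJ/mol

Qc = [NO₂]² / [N₂O₄] = (0.0680)² / (0.0555) = 0.0833
ΔG = RT ln(Qc/Kc) = (8.314 J mol⁻¹ K⁻¹)(375 K) × ln(0.0833/0.534)
   = (3.118 kJ/mol)(-1.858) = -5.79 kJ/mol
ΔG < 0, so the forward reaction is spontaneous (proceeds forward).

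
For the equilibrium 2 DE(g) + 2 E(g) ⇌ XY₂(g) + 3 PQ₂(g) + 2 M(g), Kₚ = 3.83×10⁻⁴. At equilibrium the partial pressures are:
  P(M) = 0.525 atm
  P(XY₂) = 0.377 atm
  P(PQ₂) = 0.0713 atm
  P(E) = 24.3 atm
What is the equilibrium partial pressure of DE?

P(DE) = 0.0129 atm

At equilibrium, Kₚ = P(XY₂)·P(PQ₂)³·P(M)² / (P(DE)²·P(E)²) = 3.83×10⁻⁴.
(0.377)·(0.0713)³·(0.525)² / ((P(DE))²·(24.3)²) = 3.83×10⁻⁴
P(DE)² = 1.67×10⁻⁴ ⇒ P(DE) = 0.0129 atm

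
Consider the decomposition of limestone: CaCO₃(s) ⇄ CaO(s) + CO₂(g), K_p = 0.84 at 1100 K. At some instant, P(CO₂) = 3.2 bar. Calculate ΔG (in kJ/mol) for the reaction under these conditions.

ΔG = 12.2 kJ/mol

(CaCO₃, CaO are pure solids — omitted from Q_p.)
Q_p = P(CO₂) = 3.20
ΔG = RT ln(Q_p/K_p) = (8.314 J mol⁻¹ K⁻¹)(1100 K) × ln(3.20/0.84)
   = (9.145 kJ/mol)(1.338) = 12.2 kJ/mol
ΔG > 0, so the forward reaction is non-spontaneous (proceeds in reverse).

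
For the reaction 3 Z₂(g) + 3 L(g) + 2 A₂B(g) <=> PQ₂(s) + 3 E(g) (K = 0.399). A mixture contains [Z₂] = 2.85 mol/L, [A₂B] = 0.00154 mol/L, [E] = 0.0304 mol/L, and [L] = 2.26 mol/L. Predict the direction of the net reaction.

(PQ₂ is a pure solid — omitted from Q.)
Q = [E]³ / ([Z₂]³·[L]³·[A₂B]²) = (0.0304)³ / ((2.85)³·(2.26)³·(0.00154)²) = 0.0443
Q = 0.0443 < K = 0.399, so the forward reaction proceeds.

in the forward direction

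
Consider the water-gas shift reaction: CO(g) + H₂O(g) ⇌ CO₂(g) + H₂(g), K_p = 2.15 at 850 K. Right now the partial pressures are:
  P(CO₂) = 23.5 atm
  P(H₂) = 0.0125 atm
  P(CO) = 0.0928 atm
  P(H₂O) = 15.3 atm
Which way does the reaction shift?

to the right

Q_p = P(CO₂)·P(H₂) / (P(CO)·P(H₂O)) = (23.5)·(0.0125) / ((0.0928)·(15.3)) = 0.207
Q_p = 0.207 < K_p = 2.15, so the forward reaction proceeds.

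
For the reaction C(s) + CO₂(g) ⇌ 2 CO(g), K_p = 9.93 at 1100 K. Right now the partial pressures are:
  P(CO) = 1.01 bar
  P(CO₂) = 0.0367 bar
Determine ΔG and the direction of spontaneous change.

ΔG = 9.41 kJ/mol; the forward reaction is non-spontaneous

(C is a pure solid — omitted from Q_p.)
Q_p = P(CO)² / P(CO₂) = (1.01)² / (0.0367) = 27.8
ΔG = RT ln(Q_p/K_p) = (8.314 J mol⁻¹ K⁻¹)(1100 K) × ln(27.8/9.93)
   = (9.145 kJ/mol)(1.029) = 9.41 kJ/mol
ΔG > 0, so the forward reaction is non-spontaneous (proceeds in reverse).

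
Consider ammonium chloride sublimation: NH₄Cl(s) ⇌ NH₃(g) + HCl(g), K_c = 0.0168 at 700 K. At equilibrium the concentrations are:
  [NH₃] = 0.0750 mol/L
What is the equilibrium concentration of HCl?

(NH₄Cl is a pure solid — omitted from K_c.)
At equilibrium, K_c = [NH₃]·[HCl] = 0.0168.
(0.0750)·([HCl]) = 0.0168
[HCl] = 0.224 mol/L

[HCl] = 0.224 mol/L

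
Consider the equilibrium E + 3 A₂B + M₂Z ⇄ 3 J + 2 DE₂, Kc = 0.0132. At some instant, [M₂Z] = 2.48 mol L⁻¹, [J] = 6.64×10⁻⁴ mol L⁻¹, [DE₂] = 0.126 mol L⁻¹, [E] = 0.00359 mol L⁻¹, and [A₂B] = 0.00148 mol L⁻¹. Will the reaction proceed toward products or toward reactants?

Qc = [J]³·[DE₂]² / ([E]·[A₂B]³·[M₂Z]) = (6.64×10⁻⁴)³·(0.126)² / ((0.00359)·(0.00148)³·(2.48)) = 0.161
Qc = 0.161 > Kc = 0.0132, so the reverse reaction proceeds.

toward reactants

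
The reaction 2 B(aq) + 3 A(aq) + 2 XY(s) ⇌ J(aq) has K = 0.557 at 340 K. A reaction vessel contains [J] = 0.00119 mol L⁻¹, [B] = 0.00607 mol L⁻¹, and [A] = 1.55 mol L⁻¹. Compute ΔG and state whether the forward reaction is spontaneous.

ΔG = 7.76 kJ/mol; the forward reaction is non-spontaneous

(XY is a pure solid — omitted from Q.)
Q = [J] / ([B]²·[A]³) = (0.00119) / ((0.00607)²·(1.55)³) = 8.67
ΔG = RT ln(Q/K) = (8.314 J mol⁻¹ K⁻¹)(340 K) × ln(8.67/0.557)
   = (2.827 kJ/mol)(2.745) = 7.76 kJ/mol
ΔG > 0, so the forward reaction is non-spontaneous (proceeds in reverse).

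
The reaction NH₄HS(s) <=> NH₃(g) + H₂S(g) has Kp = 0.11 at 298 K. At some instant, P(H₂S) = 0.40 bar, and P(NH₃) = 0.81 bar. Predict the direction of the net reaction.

toward reactants

(NH₄HS is a pure solid — omitted from Qp.)
Qp = P(NH₃)·P(H₂S) = (0.81)·(0.40) = 0.32
Qp = 0.32 > Kp = 0.11, so the reverse reaction proceeds.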